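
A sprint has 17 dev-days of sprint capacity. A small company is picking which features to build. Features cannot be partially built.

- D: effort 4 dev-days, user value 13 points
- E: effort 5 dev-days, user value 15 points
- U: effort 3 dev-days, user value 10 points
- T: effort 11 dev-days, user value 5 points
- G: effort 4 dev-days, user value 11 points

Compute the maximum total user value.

Take D, E, U, and G: effort 4 + 5 + 3 + 4 = 16 ≤ 17, user value 13 + 15 + 10 + 11 = 49.
No other feasible combination does better.

49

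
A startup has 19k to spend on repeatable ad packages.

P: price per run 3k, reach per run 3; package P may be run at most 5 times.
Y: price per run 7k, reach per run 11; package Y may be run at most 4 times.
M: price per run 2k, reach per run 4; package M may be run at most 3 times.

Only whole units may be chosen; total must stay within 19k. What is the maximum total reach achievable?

M has the best ratio (4/2); taking only M gives at most 3×4 = 12 (stopped by the supply cap of 3).
Mixing does better — 2×Y and 2×M: price 18 ≤ 19, reach 2·11 + 2·4 = 30.

30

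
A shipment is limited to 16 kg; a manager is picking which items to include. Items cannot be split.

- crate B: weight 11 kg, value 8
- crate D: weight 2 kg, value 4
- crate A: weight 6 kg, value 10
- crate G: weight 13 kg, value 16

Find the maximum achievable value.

This is an integer program with binary decision variables.
Take crate D and crate G: weight 2 + 13 = 15 ≤ 16, value 4 + 16 = 20.
No other feasible combination does better.

20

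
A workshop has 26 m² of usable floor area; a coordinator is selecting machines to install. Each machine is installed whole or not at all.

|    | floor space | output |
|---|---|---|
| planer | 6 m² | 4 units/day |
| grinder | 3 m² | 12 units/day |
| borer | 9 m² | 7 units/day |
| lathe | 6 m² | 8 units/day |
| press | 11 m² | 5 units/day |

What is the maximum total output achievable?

Take planer, grinder, borer, and lathe: floor space 6 + 3 + 9 + 6 = 24 ≤ 26, output 4 + 12 + 7 + 8 = 31.
No other feasible combination does better.

31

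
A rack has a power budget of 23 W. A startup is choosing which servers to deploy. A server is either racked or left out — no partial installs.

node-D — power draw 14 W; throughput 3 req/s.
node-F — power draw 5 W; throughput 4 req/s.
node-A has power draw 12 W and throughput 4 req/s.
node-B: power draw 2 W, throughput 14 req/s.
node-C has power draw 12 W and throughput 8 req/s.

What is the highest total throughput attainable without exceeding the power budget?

26

Treat it as a binary knapsack problem.
Allowing fractional choices, the relaxed optimum would be about 27.3, but servers are indivisible.
node-F + node-B + node-C: power draw 5 + 2 + 12 = 19 ≤ 23, throughput 4 + 14 + 8 = 26.
node-F + node-A + node-B: power draw 5 + 12 + 2 = 19 ≤ 23, throughput 4 + 4 + 14 = 22.
node-B + node-C: power draw 2 + 12 = 14 ≤ 23, throughput 14 + 8 = 22.
Best is node-F, node-B, and node-C with total throughput 26.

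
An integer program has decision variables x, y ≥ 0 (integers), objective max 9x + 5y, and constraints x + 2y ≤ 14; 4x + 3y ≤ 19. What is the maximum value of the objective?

Relaxing integrality, the LP optimum is 42.75 at (x,y) = (4.75, 0), which is not an integer point.
(x,y)=(4,1): 1·4+2·1=6≤14, 4·4+3·1=19≤19, objective 41.
(x,y)=(3,2): 1·3+2·2=7≤14, 4·3+3·2=18≤19, objective 37.
No feasible integer point exceeds 41.

41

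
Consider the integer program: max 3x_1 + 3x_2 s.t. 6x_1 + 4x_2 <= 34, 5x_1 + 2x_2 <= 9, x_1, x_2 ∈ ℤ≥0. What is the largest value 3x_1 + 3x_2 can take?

12

(x_1,x_2)=(0,4) is feasible, giving 12.
(x_1,x_2)=(0,3) is feasible, giving 9.
The best lattice point is (0,4), giving 12.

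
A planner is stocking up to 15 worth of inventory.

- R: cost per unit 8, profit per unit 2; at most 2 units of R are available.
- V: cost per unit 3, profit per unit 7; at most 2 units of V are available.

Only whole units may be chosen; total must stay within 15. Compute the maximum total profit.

16

Take 1×R and 2×V: cost 14 ≤ 15, profit 1·2 + 2·7 = 16.
V has the best ratio (7/3) and is taken to its limit of 2; remaining capacity is filled optimally with the others.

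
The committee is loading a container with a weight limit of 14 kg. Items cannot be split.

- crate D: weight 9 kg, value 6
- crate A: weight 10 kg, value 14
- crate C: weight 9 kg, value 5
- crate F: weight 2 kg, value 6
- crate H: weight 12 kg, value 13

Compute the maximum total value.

20

This is a 0-1 knapsack instance.
Allowing fractional choices, the relaxed optimum would be about 22.2, but items are indivisible.
crate A + crate F: weight 10 + 2 = 12 ≤ 14, value 14 + 6 = 20.
crate F + crate H: weight 2 + 12 = 14 ≤ 14, value 6 + 13 = 19.
Best is crate A and crate F with total value 20.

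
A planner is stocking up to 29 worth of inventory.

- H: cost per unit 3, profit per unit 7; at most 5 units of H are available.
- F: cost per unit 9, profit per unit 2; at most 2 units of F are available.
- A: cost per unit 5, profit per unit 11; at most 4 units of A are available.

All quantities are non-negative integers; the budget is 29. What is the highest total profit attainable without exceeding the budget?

4×H and 3×A: cost 27 ≤ 29, profit 4·7 + 3·11 = 61.
3×H and 4×A: cost 29 ≤ 29, profit 3·7 + 4·11 = 65.
Best is 65.

65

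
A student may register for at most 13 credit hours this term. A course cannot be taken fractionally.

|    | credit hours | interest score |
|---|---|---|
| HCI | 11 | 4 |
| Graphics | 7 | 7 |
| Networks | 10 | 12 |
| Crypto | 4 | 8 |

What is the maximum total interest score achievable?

15

Allowing fractional choices, the relaxed optimum would be about 18.8, but courses are indivisible.
Crypto: credit hours 4 ≤ 13, interest score 8.
Graphics + Crypto: credit hours 7 + 4 = 11 ≤ 13, interest score 7 + 8 = 15.
Networks: credit hours 10 ≤ 13, interest score 12.
Best is Graphics and Crypto with total interest score 15.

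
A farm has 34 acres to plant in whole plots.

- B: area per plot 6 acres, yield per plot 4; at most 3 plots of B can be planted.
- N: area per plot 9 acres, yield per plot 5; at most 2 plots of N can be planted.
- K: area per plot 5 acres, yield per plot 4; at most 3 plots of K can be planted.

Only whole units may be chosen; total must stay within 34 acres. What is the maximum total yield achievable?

24

This is a bounded integer knapsack.
K has the best ratio (4/5); taking only K gives at most 3×4 = 12 (stopped by the supply cap of 3).
Mixing does better — 3×B and 3×K: area 33 ≤ 34, yield 3·4 + 3·4 = 24.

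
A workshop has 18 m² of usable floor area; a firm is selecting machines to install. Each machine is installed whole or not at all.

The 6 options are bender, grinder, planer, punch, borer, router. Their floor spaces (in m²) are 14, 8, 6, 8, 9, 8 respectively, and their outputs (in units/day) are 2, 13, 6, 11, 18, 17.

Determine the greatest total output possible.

35

Allowing fractional choices, the relaxed optimum would be about 36.6, but machines are indivisible.
grinder + borer: floor space 8 + 9 = 17 ≤ 18, output 13 + 18 = 31.
grinder + router: floor space 8 + 8 = 16 ≤ 18, output 13 + 17 = 30.
borer + router: floor space 9 + 8 = 17 ≤ 18, output 18 + 17 = 35.
Best is borer and router with total output 35.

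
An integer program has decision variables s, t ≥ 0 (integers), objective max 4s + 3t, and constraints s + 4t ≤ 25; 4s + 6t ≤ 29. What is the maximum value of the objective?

28

The continuous relaxation peaks at (7.25, 0) with value 29.00; rounding to a feasible lattice point costs some objective.
(s,t)=(7,0): 1·7+4·0=7≤25, 4·7+6·0=28≤29, objective 28.
(s,t)=(6,0): 1·6+4·0=6≤25, 4·6+6·0=24≤29, objective 24.
No feasible integer point exceeds 28.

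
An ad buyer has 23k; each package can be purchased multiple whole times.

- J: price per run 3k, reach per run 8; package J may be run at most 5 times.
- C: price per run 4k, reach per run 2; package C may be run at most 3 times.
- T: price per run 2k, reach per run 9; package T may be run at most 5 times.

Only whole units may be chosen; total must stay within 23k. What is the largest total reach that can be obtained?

4×J and 5×T: price 22 ≤ 23, reach 4·8 + 5·9 = 77.
5×J and 4×T: price 23 ≤ 23, reach 5·8 + 4·9 = 76.
Best is 77.

77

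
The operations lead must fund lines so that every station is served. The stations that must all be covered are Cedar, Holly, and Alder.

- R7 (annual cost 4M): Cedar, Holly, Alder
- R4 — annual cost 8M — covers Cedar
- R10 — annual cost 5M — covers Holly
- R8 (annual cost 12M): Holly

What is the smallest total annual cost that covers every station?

R7 alone covers Cedar, Holly, Alder — every station.
Total annual cost: 4.
No cover costs less than 4.

4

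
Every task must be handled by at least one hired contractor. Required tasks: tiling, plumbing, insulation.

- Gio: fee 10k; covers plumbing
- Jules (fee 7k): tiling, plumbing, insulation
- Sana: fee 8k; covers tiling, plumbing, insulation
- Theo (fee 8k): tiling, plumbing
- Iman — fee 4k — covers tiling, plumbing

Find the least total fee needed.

7

The greedy cost-per-new-task heuristic would pick Iman and Jules for 11, but a cheaper cover exists.
Jules alone covers tiling, plumbing, insulation — every task.
Total fee: 7.
No cover costs less than 7.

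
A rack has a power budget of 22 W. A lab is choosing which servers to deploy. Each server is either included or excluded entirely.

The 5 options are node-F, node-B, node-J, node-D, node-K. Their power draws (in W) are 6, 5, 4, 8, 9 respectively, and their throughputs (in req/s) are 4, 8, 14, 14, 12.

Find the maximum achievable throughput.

40

node-J + node-D + node-K: power draw 4 + 8 + 9 = 21 ≤ 22, throughput 14 + 14 + 12 = 40.
node-B + node-J + node-K: power draw 5 + 4 + 9 = 18 ≤ 22, throughput 8 + 14 + 12 = 34.
node-B + node-J + node-D: power draw 5 + 4 + 8 = 17 ≤ 22, throughput 8 + 14 + 14 = 36.
Best is node-J, node-D, and node-K with total throughput 40.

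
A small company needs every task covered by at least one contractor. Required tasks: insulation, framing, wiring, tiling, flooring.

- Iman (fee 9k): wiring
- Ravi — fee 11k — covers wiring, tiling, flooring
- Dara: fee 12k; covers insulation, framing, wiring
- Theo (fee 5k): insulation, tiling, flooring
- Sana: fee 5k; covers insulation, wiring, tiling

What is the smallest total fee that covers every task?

17

Choose Dara and Theo: together they cover insulation, framing, wiring, tiling, flooring — every task.
Total fee: 12 + 5 = 17.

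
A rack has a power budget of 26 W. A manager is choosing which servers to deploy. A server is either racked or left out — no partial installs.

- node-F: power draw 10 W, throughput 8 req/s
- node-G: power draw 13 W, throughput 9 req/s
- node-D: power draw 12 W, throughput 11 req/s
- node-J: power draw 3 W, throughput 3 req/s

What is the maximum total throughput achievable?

node-F + node-D + node-J: power draw 10 + 12 + 3 = 25 ≤ 26, throughput 8 + 11 + 3 = 22.
node-G + node-D: power draw 13 + 12 = 25 ≤ 26, throughput 9 + 11 = 20.
Best is node-F, node-D, and node-J with total throughput 22.

22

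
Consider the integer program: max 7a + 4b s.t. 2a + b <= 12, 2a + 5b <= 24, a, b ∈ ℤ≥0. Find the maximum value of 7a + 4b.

Relaxing integrality, the LP optimum is 43.50 at (a,b) = (4.5, 3), which is not an integer point.
(a,b)=(5,2): 2·5+1·2=12≤12, 2·5+5·2=20≤24, objective 43.
(a,b)=(4,3): 2·4+1·3=11≤12, 2·4+5·3=23≤24, objective 40.
(a,b)=(5,1): 2·5+1·1=11≤12, 2·5+5·1=15≤24, objective 39.
No feasible integer point exceeds 43.

43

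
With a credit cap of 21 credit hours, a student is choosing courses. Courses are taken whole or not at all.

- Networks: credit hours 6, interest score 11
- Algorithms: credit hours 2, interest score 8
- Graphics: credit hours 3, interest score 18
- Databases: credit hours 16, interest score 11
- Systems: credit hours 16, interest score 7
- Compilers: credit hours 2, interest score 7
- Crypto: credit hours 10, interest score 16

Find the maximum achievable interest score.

Allowing fractional choices, the relaxed optimum would be about 56.8, but courses are indivisible.
Algorithms + Graphics + Compilers + Crypto: credit hours 2 + 3 + 2 + 10 = 17 ≤ 21, interest score 8 + 18 + 7 + 16 = 49.
Networks + Graphics + Compilers + Crypto: credit hours 6 + 3 + 2 + 10 = 21 ≤ 21, interest score 11 + 18 + 7 + 16 = 52.
Networks + Algorithms + Graphics + Crypto: credit hours 6 + 2 + 3 + 10 = 21 ≤ 21, interest score 11 + 8 + 18 + 16 = 53.
Best is Networks, Algorithms, Graphics, and Crypto with total interest score 53.

53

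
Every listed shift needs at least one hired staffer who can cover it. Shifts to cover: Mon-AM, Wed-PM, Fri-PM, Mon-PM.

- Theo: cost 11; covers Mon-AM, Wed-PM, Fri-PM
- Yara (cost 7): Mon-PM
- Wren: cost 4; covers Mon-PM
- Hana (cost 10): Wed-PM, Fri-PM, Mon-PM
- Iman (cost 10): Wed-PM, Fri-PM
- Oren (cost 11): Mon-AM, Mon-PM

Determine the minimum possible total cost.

15

The greedy cost-per-new-shift heuristic would pick Hana and Theo for 21, but a cheaper cover exists.
Choose Theo and Wren: together they cover Mon-AM, Wed-PM, Fri-PM, Mon-PM — every shift.
Total cost: 11 + 4 = 15.
No cover costs less than 15.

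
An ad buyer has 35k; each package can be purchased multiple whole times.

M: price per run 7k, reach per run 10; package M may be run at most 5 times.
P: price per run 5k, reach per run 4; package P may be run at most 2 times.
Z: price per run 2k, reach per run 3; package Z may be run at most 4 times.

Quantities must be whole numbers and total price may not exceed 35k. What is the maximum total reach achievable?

50

Take 5×M: price 35 ≤ 35, reach 5·10 = 50.
No other integer combination yields more.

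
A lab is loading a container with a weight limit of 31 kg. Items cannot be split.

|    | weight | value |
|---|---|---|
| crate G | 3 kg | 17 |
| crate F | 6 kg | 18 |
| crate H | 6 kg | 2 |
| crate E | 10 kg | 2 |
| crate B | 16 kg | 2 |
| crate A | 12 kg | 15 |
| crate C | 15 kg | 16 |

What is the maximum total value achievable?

53

crate G + crate F + crate H + crate C: weight 3 + 6 + 6 + 15 = 30 ≤ 31, value 17 + 18 + 2 + 16 = 53.
crate G + crate F + crate H + crate A: weight 3 + 6 + 6 + 12 = 27 ≤ 31, value 17 + 18 + 2 + 15 = 52.
Best is crate G, crate F, crate H, and crate C with total value 53.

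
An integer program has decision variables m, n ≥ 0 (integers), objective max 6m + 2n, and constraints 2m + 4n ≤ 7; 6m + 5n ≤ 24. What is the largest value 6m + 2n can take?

(m,n)=(3,0): 2·3+4·0=6≤7, 6·3+5·0=18≤24, objective 18.
(m,n)=(2,0): 2·2+4·0=4≤7, 6·2+5·0=12≤24, objective 12.
No feasible integer point exceeds 18.

18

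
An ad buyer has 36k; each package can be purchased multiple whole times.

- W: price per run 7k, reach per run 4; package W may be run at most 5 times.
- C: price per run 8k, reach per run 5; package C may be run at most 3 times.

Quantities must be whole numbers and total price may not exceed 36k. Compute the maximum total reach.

C has the best ratio (5/8); taking only C gives at most 3×5 = 15 (stopped by the supply cap of 3).
Mixing does better — 4×W and 1×C: price 36 ≤ 36, reach 4·4 + 1·5 = 21.

21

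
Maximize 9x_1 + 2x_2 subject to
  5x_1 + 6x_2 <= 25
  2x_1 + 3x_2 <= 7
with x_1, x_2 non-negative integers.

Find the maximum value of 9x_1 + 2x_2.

(x_1,x_2)=(3,0) is feasible, giving 27.
(x_1,x_2)=(2,1) is feasible, giving 20.
(x_1,x_2)=(2,0) is feasible, giving 18.
The best lattice point is (3,0), giving 27.

27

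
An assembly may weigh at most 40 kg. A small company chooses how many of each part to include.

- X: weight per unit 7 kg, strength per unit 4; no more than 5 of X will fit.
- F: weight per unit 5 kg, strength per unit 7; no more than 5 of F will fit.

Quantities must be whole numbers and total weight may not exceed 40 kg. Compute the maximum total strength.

43

F has the best ratio (7/5); taking only F gives at most 5×7 = 35 (stopped by the supply cap of 5).
Mixing does better — 2×X and 5×F: weight 39 ≤ 40, strength 2·4 + 5·7 = 43.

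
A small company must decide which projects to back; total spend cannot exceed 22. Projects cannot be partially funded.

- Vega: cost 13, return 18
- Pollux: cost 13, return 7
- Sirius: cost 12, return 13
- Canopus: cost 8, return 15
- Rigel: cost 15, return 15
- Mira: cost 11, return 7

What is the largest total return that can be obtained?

This is an integer program with binary decision variables.
Allowing fractional choices, the relaxed optimum would be about 34.1, but projects are indivisible.
Canopus + Mira: cost 8 + 11 = 19 ≤ 22, return 15 + 7 = 22.
Vega + Canopus: cost 13 + 8 = 21 ≤ 22, return 18 + 15 = 33.
Sirius + Canopus: cost 12 + 8 = 20 ≤ 22, return 13 + 15 = 28.
Best is Vega and Canopus with total return 33.

33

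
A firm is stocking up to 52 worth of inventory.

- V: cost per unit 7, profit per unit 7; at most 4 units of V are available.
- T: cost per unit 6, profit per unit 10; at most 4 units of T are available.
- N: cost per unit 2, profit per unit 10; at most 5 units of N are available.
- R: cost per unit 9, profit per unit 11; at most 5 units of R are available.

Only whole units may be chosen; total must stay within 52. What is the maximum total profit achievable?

This is a bounded integer knapsack.
1×V, 4×T, 5×N, and 1×R: cost 50 ≤ 52, profit 1·7 + 4·10 + 5·10 + 1·11 = 108.
4×T, 5×N, and 2×R: cost 52 ≤ 52, profit 4·10 + 5·10 + 2·11 = 112.
Best is 112.

112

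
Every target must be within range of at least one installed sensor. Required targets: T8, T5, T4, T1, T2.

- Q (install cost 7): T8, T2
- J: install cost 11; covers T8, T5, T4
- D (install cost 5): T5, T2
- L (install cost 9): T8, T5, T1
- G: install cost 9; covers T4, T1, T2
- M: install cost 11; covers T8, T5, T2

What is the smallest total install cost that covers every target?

18

Choose L and G: together they cover T8, T5, T4, T1, T2 — every target.
Total install cost: 9 + 9 = 18.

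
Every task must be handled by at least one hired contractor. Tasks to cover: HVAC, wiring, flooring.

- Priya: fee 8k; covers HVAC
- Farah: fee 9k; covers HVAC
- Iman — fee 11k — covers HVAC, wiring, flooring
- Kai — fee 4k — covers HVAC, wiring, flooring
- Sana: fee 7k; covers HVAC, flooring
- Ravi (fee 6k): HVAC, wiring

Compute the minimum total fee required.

Kai alone covers HVAC, wiring, flooring — every task.
Total fee: 4.
No cover costs less than 4.

4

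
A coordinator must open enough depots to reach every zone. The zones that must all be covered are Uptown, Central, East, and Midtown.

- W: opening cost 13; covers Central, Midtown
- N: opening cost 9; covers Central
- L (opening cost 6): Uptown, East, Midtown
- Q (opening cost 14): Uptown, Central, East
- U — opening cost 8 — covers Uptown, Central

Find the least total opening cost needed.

Choose L and U: together they cover Uptown, Central, East, Midtown — every zone.
Total opening cost: 6 + 8 = 14.

14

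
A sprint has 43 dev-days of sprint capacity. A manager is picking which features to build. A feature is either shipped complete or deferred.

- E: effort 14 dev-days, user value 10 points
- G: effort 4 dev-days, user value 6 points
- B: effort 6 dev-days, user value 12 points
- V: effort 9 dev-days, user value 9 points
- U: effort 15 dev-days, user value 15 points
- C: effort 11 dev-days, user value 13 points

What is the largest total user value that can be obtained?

49

E + B + V + C: effort 14 + 6 + 9 + 11 = 40 ≤ 43, user value 10 + 12 + 9 + 13 = 44.
B + V + U + C: effort 6 + 9 + 15 + 11 = 41 ≤ 43, user value 12 + 9 + 15 + 13 = 49.
G + B + U + C: effort 4 + 6 + 15 + 11 = 36 ≤ 43, user value 6 + 12 + 15 + 13 = 46.
Best is B, V, U, and C with total user value 49.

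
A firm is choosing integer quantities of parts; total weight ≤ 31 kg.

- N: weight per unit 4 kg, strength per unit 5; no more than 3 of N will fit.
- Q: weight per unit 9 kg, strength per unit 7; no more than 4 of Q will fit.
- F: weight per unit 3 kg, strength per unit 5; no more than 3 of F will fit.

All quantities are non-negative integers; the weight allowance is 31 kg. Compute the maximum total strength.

Take 3×N, 1×Q, and 3×F: weight 30 ≤ 31, strength 3·5 + 1·7 + 3·5 = 37.
F has the best ratio (5/3) and is taken to its limit of 3; remaining capacity is filled optimally with the others.

37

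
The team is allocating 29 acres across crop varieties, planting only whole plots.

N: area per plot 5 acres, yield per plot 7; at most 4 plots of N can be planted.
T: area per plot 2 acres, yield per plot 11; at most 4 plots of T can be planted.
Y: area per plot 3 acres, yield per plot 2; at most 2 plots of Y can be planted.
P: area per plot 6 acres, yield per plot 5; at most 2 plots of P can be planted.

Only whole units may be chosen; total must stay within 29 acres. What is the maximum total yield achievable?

T has the best ratio (11/2); taking only T gives at most 4×11 = 44 (stopped by the supply cap of 4).
Mixing does better — 4×N and 4×T: area 28 ≤ 29, yield 4·7 + 4·11 = 72.

72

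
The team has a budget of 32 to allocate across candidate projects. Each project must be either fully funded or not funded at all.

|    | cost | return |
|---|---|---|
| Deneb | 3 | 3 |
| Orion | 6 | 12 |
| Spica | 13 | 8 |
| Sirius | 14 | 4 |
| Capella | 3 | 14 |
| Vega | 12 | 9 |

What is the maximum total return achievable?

38

Allowing fractional choices, the relaxed optimum would be about 42.9, but projects are indivisible.
Orion + Capella + Vega: cost 6 + 3 + 12 = 21 ≤ 32, return 12 + 14 + 9 = 35.
Deneb + Orion + Spica + Capella: cost 3 + 6 + 13 + 3 = 25 ≤ 32, return 3 + 12 + 8 + 14 = 37.
Deneb + Orion + Capella + Vega: cost 3 + 6 + 3 + 12 = 24 ≤ 32, return 3 + 12 + 14 + 9 = 38.
Best is Deneb, Orion, Capella, and Vega with total return 38.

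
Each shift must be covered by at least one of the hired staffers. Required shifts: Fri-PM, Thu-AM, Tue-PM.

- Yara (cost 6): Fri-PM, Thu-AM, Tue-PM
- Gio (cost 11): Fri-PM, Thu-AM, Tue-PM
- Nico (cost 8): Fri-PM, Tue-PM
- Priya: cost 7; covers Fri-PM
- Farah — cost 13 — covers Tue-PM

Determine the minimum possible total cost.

Yara alone covers Fri-PM, Thu-AM, Tue-PM — every shift.
Total cost: 6.
No cover costs less than 6.

6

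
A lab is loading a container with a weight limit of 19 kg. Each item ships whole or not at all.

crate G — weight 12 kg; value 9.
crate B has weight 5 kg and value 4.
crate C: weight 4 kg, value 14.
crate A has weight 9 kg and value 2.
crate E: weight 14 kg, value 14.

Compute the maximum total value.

crate G + crate C: weight 12 + 4 = 16 ≤ 19, value 9 + 14 = 23.
crate C + crate E: weight 4 + 14 = 18 ≤ 19, value 14 + 14 = 28.
crate B + crate C + crate A: weight 5 + 4 + 9 = 18 ≤ 19, value 4 + 14 + 2 = 20.
Best is crate C and crate E with total value 28.

28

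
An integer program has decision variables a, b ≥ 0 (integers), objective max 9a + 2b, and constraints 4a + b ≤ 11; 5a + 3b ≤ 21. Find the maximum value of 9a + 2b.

Relaxing integrality, the LP optimum is 24.75 at (a,b) = (2.75, 0), which is not an integer point.
(a,b)=(2,3) is feasible, giving 24.
(a,b)=(2,2) is feasible, giving 22.
(a,b)=(2,1) is feasible, giving 20.
(a,b)=(2,0) is feasible, giving 18.
No feasible integer point exceeds 24.

24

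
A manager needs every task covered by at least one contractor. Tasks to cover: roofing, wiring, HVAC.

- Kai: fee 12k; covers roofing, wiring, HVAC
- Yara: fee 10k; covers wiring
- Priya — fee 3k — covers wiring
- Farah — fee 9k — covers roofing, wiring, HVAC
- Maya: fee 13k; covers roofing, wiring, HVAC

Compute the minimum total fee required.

9

The greedy cost-per-new-task heuristic would pick Priya and Farah for 12, but a cheaper cover exists.
Farah alone covers roofing, wiring, HVAC — every task.
Total fee: 9.
No cover costs less than 9.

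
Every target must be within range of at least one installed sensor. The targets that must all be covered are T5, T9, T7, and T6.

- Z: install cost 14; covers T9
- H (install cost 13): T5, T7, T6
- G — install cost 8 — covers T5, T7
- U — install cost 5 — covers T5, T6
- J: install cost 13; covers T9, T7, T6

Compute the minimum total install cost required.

18

Choose U and J: together they cover T5, T9, T7, T6 — every target.
Total install cost: 5 + 13 = 18.
No cover costs less than 18.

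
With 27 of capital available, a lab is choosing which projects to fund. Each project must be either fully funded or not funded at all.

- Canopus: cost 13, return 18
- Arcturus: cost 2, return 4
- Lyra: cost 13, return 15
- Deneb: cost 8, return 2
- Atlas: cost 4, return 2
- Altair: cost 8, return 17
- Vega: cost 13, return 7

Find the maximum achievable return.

41

Allowing fractional choices, the relaxed optimum would be about 43.6, but projects are indivisible.
Canopus + Arcturus + Altair: cost 13 + 2 + 8 = 23 ≤ 27, return 18 + 4 + 17 = 39.
Canopus + Arcturus + Atlas + Altair: cost 13 + 2 + 4 + 8 = 27 ≤ 27, return 18 + 4 + 2 + 17 = 41.
Best is Canopus, Arcturus, Atlas, and Altair with total return 41.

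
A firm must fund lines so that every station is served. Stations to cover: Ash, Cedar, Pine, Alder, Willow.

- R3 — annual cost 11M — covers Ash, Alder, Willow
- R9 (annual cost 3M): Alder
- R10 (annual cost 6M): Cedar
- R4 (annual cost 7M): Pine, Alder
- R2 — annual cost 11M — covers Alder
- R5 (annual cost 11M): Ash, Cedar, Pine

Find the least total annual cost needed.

22

The greedy cost-per-new-station heuristic would pick R9, R5, and R3 for 25, but a cheaper cover exists.
Choose R3 and R5: together they cover Ash, Cedar, Pine, Alder, Willow — every station.
Total annual cost: 11 + 11 = 22.
No cover costs less than 22.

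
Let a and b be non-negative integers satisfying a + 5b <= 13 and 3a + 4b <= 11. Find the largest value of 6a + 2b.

Relaxing integrality, the LP optimum is 22.00 at (a,b) = (3.67, 0), which is not an integer point.
(a,b)=(3,0): 1·3+5·0=3≤13, 3·3+4·0=9≤11, objective 18.
(a,b)=(2,1): 1·2+5·1=7≤13, 3·2+4·1=10≤11, objective 14.
(a,b)=(2,0): 1·2+5·0=2≤13, 3·2+4·0=6≤11, objective 12.
Maximum is 18 at (a,b)=(3,0).

18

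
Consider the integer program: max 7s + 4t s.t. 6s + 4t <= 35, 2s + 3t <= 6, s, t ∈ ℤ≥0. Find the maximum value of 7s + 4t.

21

(s,t)=(3,0): 6·3+4·0=18≤35, 2·3+3·0=6≤6, objective 21.
(s,t)=(2,0): 6·2+4·0=12≤35, 2·2+3·0=4≤6, objective 14.
Maximum is 21 at (s,t)=(3,0).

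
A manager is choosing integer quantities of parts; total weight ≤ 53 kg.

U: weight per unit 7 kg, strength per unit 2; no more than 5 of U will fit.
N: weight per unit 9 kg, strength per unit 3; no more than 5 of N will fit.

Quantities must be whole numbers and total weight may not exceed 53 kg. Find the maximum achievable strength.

This is a bounded integer knapsack.
Take 1×U and 5×N: weight 52 ≤ 53, strength 1·2 + 5·3 = 17.
N has the best ratio (3/9) and is taken to its limit of 5; remaining capacity is filled optimally with the others.

17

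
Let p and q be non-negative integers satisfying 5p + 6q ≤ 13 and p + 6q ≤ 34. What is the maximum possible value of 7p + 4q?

14

Relaxing integrality, the LP optimum is 18.20 at (p,q) = (2.6, 0), which is not an integer point.
(p,q)=(2,0): 5·2+6·0=10≤13, 1·2+6·0=2≤34, objective 14.
(p,q)=(1,1): 5·1+6·1=11≤13, 1·1+6·1=7≤34, objective 11.
No feasible integer point exceeds 14.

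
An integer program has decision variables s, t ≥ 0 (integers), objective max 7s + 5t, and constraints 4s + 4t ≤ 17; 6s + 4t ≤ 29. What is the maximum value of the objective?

28

(s,t)=(4,0): 4·4+4·0=16≤17, 6·4+4·0=24≤29, objective 28.
(s,t)=(3,1): 4·3+4·1=16≤17, 6·3+4·1=22≤29, objective 26.
No feasible integer point exceeds 28.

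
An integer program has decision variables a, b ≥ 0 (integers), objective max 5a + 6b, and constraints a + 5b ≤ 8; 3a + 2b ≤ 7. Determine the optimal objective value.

The continuous relaxation peaks at (1.46, 1.31) with value 15.15; rounding to a feasible lattice point costs some objective.
(a,b)=(1,1): 1·1+5·1=6≤8, 3·1+2·1=5≤7, objective 11.
(a,b)=(2,0): 1·2+5·0=2≤8, 3·2+2·0=6≤7, objective 10.
(a,b)=(0,1): 1·0+5·1=5≤8, 3·0+2·1=2≤7, objective 6.
Maximum is 11 at (a,b)=(1,1).

11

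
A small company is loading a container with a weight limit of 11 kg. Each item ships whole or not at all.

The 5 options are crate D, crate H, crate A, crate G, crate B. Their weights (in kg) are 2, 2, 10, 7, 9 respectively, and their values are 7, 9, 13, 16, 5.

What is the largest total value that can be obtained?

32

crate H + crate G: weight 2 + 7 = 9 ≤ 11, value 9 + 16 = 25.
crate D + crate H + crate G: weight 2 + 2 + 7 = 11 ≤ 11, value 7 + 9 + 16 = 32.
Best is crate D, crate H, and crate G with total value 32.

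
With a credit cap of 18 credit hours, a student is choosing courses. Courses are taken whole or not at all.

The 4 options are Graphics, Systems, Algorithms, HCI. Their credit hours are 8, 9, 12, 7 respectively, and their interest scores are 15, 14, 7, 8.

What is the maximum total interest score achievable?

29

Allowing fractional choices, the relaxed optimum would be about 30.1, but courses are indivisible.
Graphics + HCI: credit hours 8 + 7 = 15 ≤ 18, interest score 15 + 8 = 23.
Graphics + Systems: credit hours 8 + 9 = 17 ≤ 18, interest score 15 + 14 = 29.
Best is Graphics and Systems with total interest score 29.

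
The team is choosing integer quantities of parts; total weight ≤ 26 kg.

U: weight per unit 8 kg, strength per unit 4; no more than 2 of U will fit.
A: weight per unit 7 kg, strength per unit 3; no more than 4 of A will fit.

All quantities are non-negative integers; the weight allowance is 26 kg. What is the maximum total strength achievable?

11

U has the best ratio (4/8); taking only U gives at most 2×4 = 8 (stopped by the supply cap of 2).
Mixing does better — 2×U and 1×A: weight 23 ≤ 26, strength 2·4 + 1·3 = 11.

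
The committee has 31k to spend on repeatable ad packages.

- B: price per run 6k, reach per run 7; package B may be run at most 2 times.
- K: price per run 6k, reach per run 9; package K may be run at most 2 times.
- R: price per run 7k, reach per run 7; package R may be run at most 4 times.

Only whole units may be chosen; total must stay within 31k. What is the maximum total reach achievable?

39

2×B, 2×K, and 1×R: price 31 ≤ 31, reach 2·7 + 2·9 + 1·7 = 39.
2×K and 2×R: price 26 ≤ 31, reach 2·9 + 2·7 = 32.
Best is 39.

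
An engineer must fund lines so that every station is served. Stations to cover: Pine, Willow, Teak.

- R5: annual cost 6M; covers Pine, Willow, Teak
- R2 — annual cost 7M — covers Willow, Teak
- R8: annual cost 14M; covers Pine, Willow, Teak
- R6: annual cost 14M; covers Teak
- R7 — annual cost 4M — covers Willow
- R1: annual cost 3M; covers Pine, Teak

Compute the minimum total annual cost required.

The greedy cost-per-new-station heuristic would pick R1 and R7 for 7, but a cheaper cover exists.
R5 alone covers Pine, Willow, Teak — every station.
Total annual cost: 6.
No cover costs less than 6.

6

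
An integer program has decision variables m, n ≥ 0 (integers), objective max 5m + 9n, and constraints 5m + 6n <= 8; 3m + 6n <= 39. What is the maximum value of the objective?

9

The continuous relaxation peaks at (0, 1.33) with value 12.00; rounding to a feasible lattice point costs some objective.
(m,n)=(0,1): 5·0+6·1=6≤8, 3·0+6·1=6≤39, objective 9.
(m,n)=(1,0): 5·1+6·0=5≤8, 3·1+6·0=3≤39, objective 5.
The best lattice point is (0,1), giving 9.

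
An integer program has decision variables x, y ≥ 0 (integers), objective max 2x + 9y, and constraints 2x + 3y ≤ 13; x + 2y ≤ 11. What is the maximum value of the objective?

(x,y)=(0,4): 2·0+3·4=12≤13, 1·0+2·4=8≤11, objective 36.
(x,y)=(1,3): 2·1+3·3=11≤13, 1·1+2·3=7≤11, objective 29.
(x,y)=(0,3): 2·0+3·3=9≤13, 1·0+2·3=6≤11, objective 27.
The best lattice point is (0,4), giving 36.

36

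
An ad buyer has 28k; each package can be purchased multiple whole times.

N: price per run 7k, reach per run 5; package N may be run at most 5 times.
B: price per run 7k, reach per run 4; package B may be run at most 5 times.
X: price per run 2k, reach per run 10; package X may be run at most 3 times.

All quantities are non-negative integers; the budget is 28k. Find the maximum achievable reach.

45

Take 3×N and 3×X: price 27 ≤ 28, reach 3·5 + 3·10 = 45.
X has the best ratio (10/2) and is taken to its limit of 3; remaining capacity is filled optimally with the others.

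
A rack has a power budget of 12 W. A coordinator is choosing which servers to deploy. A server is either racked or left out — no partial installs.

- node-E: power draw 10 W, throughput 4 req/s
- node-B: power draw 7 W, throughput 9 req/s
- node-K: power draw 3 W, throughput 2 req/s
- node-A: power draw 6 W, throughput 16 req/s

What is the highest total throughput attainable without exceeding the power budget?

18

Allowing fractional choices, the relaxed optimum would be about 23.7, but servers are indivisible.
node-A: power draw 6 ≤ 12, throughput 16.
node-K + node-A: power draw 3 + 6 = 9 ≤ 12, throughput 2 + 16 = 18.
node-B + node-K: power draw 7 + 3 = 10 ≤ 12, throughput 9 + 2 = 11.
Best is node-K and node-A with total throughput 18.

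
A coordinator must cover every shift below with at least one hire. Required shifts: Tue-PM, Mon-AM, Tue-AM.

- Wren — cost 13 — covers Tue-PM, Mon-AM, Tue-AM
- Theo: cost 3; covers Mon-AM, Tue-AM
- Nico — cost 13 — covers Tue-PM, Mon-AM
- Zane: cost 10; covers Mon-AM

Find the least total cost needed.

This is an integer covering problem.
The greedy cost-per-new-shift heuristic would pick Theo and Wren for 16, but a cheaper cover exists.
Wren alone covers Tue-PM, Mon-AM, Tue-AM — every shift.
Total cost: 13.
No cover costs less than 13.

13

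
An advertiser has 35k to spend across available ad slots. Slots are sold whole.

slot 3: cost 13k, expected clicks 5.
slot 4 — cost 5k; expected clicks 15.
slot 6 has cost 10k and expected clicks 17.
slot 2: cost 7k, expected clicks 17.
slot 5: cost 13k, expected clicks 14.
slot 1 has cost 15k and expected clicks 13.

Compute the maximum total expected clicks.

63

Treat it as a binary knapsack problem.
slot 4 + slot 6 + slot 2 + slot 5: cost 5 + 10 + 7 + 13 = 35 ≤ 35, expected clicks 15 + 17 + 17 + 14 = 63.
slot 4 + slot 6 + slot 2: cost 5 + 10 + 7 = 22 ≤ 35, expected clicks 15 + 17 + 17 = 49.
slot 3 + slot 4 + slot 6 + slot 2: cost 13 + 5 + 10 + 7 = 35 ≤ 35, expected clicks 5 + 15 + 17 + 17 = 54.
Best is slot 4, slot 6, slot 2, and slot 5 with total expected clicks 63.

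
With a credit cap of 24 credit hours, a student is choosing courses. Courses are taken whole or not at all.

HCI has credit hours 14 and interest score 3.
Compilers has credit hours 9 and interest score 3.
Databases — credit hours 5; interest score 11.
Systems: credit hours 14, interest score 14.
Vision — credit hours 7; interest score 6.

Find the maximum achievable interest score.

25

Compilers + Databases + Vision: credit hours 9 + 5 + 7 = 21 ≤ 24, interest score 3 + 11 + 6 = 20.
Databases + Systems: credit hours 5 + 14 = 19 ≤ 24, interest score 11 + 14 = 25.
Systems + Vision: credit hours 14 + 7 = 21 ≤ 24, interest score 14 + 6 = 20.
Best is Databases and Systems with total interest score 25.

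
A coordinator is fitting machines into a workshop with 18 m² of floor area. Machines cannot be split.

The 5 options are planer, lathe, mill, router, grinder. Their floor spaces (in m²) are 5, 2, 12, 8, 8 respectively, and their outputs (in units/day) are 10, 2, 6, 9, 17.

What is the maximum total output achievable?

29

Take planer, lathe, and grinder: floor space 5 + 2 + 8 = 15 ≤ 18, output 10 + 2 + 17 = 29.
No other feasible combination does better.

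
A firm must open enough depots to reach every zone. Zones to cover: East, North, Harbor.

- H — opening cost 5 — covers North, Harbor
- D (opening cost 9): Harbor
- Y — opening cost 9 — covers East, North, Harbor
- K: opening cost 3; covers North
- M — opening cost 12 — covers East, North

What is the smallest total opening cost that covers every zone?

9

The greedy cost-per-new-zone heuristic would pick H and Y for 14, but a cheaper cover exists.
Y alone covers East, North, Harbor — every zone.
Total opening cost: 9.
No cover costs less than 9.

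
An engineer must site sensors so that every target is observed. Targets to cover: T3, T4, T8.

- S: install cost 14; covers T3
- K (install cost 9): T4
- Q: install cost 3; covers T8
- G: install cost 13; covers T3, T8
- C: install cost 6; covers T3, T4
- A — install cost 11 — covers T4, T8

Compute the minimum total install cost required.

9

Choose Q and C: together they cover T3, T4, T8 — every target.
Total install cost: 3 + 6 = 9.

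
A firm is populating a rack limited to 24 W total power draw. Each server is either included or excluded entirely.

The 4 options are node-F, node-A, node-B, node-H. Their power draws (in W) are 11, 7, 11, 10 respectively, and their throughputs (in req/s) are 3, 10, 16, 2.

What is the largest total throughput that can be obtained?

Take node-A and node-B: power draw 7 + 11 = 18 ≤ 24, throughput 10 + 16 = 26.
No other feasible combination does better.

26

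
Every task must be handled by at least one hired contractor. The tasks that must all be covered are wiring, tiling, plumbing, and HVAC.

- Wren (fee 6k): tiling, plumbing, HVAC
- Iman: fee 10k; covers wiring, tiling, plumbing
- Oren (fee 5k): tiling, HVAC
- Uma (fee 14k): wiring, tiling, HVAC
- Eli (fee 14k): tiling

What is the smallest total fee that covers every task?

15

Choose Iman and Oren: together they cover wiring, tiling, plumbing, HVAC — every task.
Total fee: 10 + 5 = 15.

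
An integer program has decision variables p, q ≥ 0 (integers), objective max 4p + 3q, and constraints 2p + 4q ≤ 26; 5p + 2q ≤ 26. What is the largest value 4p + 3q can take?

27

Relaxing integrality, the LP optimum is 27.62 at (p,q) = (3.25, 4.88), which is not an integer point.
(p,q)=(3,5) is feasible, giving 27.
(p,q)=(4,3) is feasible, giving 25.
(p,q)=(3,4) is feasible, giving 24.
Maximum is 27 at (p,q)=(3,5).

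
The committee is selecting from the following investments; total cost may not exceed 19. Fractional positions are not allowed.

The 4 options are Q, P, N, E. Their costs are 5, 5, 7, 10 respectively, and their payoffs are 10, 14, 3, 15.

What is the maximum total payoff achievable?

Allowing fractional choices, the relaxed optimum would be about 37.5, but investments are indivisible.
Q + P + N: cost 5 + 5 + 7 = 17 ≤ 19, payoff 10 + 14 + 3 = 27.
P + E: cost 5 + 10 = 15 ≤ 19, payoff 14 + 15 = 29.
Best is P and E with total payoff 29.

29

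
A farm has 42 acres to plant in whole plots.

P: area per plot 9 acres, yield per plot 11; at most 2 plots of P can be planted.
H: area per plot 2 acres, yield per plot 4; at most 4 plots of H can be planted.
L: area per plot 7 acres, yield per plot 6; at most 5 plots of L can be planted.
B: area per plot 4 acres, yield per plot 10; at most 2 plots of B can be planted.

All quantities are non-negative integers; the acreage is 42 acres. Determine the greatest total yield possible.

This is a bounded integer knapsack.
2×P, 4×H, 1×L, and 2×B: area 41 ≤ 42, yield 2·11 + 4·4 + 1·6 + 2·10 = 64.
2×P, 3×H, 1×L, and 2×B: area 39 ≤ 42, yield 2·11 + 3·4 + 1·6 + 2·10 = 60.
Best is 64.

64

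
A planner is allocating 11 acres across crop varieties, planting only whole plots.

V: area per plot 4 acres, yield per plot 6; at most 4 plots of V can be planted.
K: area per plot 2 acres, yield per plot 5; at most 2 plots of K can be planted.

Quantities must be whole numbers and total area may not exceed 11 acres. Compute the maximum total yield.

17

1×V and 2×K: area 8 ≤ 11, yield 1·6 + 2·5 = 16.
2×V and 1×K: area 10 ≤ 11, yield 2·6 + 1·5 = 17.
Best is 17.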